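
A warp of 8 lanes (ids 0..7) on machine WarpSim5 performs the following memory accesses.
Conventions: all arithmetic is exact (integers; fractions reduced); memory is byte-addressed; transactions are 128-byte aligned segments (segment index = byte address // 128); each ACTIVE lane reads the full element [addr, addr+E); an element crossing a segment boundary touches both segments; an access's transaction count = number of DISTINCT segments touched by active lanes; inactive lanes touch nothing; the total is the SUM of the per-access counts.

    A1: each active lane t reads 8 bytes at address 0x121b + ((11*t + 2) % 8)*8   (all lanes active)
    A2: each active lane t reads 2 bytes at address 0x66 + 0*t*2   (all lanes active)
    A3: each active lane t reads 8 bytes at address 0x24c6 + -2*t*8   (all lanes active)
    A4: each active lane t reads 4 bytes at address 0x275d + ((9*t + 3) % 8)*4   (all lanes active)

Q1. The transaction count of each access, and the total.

A1: 1 transaction
A2: 1 transaction
A3: 2 transactions
A4: 1 transaction

Answer: 1,1,2,1; total 5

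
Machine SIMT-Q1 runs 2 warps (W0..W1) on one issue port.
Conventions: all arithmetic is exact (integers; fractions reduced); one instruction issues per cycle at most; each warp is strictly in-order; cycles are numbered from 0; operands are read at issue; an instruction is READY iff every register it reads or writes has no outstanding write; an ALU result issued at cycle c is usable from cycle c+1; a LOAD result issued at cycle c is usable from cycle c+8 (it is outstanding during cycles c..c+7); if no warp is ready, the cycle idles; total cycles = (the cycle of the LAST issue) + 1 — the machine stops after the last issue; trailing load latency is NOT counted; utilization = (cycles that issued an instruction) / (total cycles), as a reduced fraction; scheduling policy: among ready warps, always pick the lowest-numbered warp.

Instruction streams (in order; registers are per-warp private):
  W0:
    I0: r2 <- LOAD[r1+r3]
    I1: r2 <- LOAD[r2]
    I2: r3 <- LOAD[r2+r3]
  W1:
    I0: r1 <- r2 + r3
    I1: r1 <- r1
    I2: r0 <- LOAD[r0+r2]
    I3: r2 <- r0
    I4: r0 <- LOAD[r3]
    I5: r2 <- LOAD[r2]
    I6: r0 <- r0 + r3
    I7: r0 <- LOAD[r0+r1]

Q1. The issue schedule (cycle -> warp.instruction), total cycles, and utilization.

cycle 0: W0.I0
cycle 1: W1.I0
cycle 2: W1.I1
cycle 3: W1.I2
cycle 4: idle
cycle 5: idle
cycle 6: idle
cycle 7: idle
cycle 8: W0.I1
cycle 9: idle
cycle 10: idle
cycle 11: W1.I3
cycle 12: W1.I4
cycle 13: W1.I5
cycle 14: idle
cycle 15: idle
cycle 16: W0.I2
cycle 17: idle
cycle 18: idle
cycle 19: idle
cycle 20: W1.I6
cycle 21: W1.I7

Answer: 22 cycles, utilization 1/2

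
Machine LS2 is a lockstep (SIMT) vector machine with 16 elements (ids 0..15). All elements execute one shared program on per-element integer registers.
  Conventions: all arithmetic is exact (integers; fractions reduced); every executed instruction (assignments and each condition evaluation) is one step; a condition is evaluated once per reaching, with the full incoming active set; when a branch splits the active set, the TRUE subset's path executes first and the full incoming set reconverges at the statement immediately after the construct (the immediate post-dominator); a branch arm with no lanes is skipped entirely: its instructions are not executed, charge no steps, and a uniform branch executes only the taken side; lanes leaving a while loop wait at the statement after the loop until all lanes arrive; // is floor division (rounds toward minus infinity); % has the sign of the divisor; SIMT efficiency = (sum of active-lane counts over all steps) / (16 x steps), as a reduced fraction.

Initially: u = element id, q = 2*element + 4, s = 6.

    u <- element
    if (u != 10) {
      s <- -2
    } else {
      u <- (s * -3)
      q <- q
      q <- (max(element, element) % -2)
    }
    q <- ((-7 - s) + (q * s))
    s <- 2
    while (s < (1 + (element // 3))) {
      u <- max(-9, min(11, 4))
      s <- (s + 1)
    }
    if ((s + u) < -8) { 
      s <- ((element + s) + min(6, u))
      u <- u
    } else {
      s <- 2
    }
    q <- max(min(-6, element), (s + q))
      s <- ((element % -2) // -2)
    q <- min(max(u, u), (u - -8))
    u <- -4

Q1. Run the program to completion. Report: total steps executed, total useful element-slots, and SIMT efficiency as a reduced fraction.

Answer: 27 steps, 260 useful, 65/108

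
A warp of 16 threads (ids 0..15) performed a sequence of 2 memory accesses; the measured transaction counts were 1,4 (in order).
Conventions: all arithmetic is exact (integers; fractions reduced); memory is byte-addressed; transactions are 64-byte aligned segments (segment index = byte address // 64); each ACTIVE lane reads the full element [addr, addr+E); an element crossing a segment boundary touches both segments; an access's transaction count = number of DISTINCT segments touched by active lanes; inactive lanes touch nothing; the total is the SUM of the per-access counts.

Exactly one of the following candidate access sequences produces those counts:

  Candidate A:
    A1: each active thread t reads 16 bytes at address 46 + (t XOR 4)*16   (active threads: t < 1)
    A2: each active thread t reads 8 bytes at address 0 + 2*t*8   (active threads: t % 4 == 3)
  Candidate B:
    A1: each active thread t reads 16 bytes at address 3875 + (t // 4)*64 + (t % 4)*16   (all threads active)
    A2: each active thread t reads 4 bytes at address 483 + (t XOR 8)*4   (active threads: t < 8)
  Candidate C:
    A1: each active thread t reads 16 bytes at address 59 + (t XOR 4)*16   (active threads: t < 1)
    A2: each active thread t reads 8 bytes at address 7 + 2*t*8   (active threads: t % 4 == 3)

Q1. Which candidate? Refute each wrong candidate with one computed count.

B: A1 gives 5 transactions, not 1
C: A1 gives 2 transactions, not 1
A: all counts match (1,4)

Answer: A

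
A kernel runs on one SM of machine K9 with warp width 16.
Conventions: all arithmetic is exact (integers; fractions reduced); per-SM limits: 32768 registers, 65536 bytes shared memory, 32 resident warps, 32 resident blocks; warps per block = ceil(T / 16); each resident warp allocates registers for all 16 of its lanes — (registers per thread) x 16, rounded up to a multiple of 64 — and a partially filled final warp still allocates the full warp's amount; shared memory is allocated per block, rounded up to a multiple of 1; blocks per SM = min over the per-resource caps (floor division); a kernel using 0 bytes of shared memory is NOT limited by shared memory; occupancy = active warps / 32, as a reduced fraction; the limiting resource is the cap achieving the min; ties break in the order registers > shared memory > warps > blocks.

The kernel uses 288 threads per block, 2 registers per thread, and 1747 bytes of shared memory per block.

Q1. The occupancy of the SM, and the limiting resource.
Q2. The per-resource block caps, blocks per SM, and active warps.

Answer: occupancy 9/16, limited by warps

registers: 28 blocks
shared memory: 37 blocks
warps: 1 block
blocks: 32 blocks

Answer: 1 block, 18 active warps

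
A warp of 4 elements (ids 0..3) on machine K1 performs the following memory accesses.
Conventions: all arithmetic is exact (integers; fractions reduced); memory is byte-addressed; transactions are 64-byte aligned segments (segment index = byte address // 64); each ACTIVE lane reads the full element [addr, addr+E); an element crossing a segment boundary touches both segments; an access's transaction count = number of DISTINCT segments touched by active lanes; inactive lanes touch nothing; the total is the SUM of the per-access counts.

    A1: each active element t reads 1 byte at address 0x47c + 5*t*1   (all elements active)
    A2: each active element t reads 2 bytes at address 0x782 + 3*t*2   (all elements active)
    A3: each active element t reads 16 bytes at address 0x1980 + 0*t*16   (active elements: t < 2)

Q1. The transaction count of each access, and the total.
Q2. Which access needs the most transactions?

A1: 2 transactions
A2: 1 transaction
A3: 1 transaction

Answer: 2,1,1; total 4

Answer: A1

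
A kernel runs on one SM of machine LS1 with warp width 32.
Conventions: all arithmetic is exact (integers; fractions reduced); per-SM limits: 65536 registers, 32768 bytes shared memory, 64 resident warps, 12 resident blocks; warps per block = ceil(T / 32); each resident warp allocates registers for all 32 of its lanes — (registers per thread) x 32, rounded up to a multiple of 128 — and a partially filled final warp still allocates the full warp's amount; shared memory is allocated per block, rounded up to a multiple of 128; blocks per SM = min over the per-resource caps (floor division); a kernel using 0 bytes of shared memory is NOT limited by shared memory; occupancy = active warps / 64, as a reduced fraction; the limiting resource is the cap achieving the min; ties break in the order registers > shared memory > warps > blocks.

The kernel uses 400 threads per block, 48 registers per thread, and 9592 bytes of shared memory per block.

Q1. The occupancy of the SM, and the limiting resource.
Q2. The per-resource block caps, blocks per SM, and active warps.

Answer: occupancy 39/64, limited by registers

registers: 3 blocks
shared memory: 3 blocks
warps: 4 blocks
blocks: 12 blocks

Answer: 3 blocks, 39 active warps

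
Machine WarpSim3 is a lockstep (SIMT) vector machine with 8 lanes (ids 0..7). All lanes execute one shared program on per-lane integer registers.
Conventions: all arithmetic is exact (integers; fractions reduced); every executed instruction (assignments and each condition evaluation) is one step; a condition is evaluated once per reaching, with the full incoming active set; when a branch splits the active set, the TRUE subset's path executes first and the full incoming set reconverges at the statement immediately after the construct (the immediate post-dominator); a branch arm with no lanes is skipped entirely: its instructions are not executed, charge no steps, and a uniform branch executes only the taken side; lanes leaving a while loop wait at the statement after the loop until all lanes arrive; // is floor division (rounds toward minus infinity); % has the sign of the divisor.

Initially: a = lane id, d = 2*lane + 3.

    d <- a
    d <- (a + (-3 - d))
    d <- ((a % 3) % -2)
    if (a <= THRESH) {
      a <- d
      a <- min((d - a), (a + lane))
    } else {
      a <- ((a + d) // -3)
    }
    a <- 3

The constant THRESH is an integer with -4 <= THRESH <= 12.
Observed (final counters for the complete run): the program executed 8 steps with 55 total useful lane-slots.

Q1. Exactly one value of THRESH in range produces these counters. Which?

Answer: THRESH = 6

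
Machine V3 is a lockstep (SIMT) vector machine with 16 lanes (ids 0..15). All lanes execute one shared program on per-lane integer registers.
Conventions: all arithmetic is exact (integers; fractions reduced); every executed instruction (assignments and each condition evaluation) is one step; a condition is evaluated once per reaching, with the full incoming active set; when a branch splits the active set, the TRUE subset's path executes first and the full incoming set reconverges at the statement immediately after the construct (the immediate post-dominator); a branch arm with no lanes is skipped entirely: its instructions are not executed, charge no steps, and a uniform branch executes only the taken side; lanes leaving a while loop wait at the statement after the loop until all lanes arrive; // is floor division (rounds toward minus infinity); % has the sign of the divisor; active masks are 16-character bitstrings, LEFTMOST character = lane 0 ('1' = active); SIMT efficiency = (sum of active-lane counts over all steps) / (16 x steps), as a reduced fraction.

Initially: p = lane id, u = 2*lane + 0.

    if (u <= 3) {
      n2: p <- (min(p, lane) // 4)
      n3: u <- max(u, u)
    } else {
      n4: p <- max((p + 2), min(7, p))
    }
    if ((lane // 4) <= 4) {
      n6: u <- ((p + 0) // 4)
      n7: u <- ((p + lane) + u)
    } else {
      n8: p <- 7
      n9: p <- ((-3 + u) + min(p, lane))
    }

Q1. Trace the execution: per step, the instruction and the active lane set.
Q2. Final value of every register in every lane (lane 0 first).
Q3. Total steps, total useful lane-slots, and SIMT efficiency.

step 0: eval (u <= 3)                1111111111111111
step 1: p <- (min(p, lane) // 4)     1100000000000000
step 2: u <- max(u, u)               1100000000000000
step 3: p <- max((p + 2), min(7, p)) 0011111111111111
step 4: eval ((lane // 4) <= 4)      1111111111111111
step 5: u <- ((p + 0) // 4)          1111111111111111
step 6: u <- ((p + lane) + u)        1111111111111111

Answer: 7 steps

p: 0,0,4,5,6,7,8,9,10,11,12,13,14,15,16,17
u: 0,1,7,9,11,13,16,18,20,22,25,27,29,31,34,36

steps = 7; useful = 82; efficiency = 82/112 = 41/56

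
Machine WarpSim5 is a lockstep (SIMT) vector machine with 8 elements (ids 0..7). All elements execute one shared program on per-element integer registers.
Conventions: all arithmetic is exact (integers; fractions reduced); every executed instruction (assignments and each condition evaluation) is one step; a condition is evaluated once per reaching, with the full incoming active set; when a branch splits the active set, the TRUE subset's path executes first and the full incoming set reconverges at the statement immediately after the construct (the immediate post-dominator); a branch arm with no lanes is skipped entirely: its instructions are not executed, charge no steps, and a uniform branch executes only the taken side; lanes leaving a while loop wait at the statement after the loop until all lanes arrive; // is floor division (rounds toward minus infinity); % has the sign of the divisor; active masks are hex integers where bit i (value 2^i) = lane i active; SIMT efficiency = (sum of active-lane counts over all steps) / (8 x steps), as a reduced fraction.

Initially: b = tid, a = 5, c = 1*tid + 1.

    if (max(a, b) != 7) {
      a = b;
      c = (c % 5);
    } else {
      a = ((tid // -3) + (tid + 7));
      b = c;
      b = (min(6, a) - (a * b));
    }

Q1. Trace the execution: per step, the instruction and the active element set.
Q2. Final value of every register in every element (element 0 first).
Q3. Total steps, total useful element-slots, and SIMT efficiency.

step 0: eval (max(a, b) != 7)        0xff
step 1: a <- b                       0x7f
step 2: c <- (c % 5)                 0x7f
step 3: a <- ((tid // -3) + (tid + 7)) 0x80
step 4: b <- c                       0x80
step 5: b <- (min(6, a) - (a * b))   0x80

Answer: 6 steps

b: 0,1,2,3,4,5,6,-82
a: 0,1,2,3,4,5,6,11
c: 1,2,3,4,0,1,2,8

steps = 6; useful = 25; efficiency = 25/48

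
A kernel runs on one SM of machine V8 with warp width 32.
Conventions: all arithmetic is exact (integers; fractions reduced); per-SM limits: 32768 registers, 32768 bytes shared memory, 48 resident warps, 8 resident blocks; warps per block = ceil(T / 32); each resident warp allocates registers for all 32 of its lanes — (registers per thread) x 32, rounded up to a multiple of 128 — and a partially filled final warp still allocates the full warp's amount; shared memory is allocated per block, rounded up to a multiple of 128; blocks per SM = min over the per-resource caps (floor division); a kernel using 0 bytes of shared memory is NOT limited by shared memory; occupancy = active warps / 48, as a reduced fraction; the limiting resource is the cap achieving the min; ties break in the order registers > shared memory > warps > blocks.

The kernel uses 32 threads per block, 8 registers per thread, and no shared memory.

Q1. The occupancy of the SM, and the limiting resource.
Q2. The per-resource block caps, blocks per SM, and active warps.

Answer: occupancy 1/6, limited by blocks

registers: 128 blocks
shared memory: no limit (kernel uses none)
warps: 48 blocks
blocks: 8 blocks

Answer: 8 blocks, 8 active warps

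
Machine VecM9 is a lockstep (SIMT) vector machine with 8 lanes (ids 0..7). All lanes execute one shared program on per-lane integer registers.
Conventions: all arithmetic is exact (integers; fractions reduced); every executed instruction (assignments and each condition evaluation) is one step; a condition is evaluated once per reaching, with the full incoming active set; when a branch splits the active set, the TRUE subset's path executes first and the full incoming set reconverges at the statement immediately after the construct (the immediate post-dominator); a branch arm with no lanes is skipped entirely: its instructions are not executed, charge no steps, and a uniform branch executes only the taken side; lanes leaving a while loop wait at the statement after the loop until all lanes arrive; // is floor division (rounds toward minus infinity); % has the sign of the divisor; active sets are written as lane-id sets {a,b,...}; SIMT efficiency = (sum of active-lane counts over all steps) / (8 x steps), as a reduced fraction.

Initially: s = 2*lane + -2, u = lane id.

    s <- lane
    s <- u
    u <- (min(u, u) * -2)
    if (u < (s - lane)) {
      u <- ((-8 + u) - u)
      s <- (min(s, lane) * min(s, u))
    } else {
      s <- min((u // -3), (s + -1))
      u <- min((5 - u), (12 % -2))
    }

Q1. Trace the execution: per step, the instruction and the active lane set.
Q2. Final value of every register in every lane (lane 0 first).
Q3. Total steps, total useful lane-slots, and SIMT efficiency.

step 0: s <- lane                    {0,1,2,3,4,5,6,7}
step 1: s <- u                       {0,1,2,3,4,5,6,7}
step 2: u <- (min(u, u) * -2)        {0,1,2,3,4,5,6,7}
step 3: eval (u < (s - lane))        {0,1,2,3,4,5,6,7}
step 4: u <- ((-8 + u) - u)          {1,2,3,4,5,6,7}
step 5: s <- (min(s, lane) * min(s, u)) {1,2,3,4,5,6,7}
step 6: s <- min((u // -3), (s + -1)) {0}
step 7: u <- min((5 - u), (12 % -2)) {0}

Answer: 8 steps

s: -1,-8,-16,-24,-32,-40,-48,-56
u: 0,-8,-8,-8,-8,-8,-8,-8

steps = 8; useful = 48; efficiency = 48/64 = 3/4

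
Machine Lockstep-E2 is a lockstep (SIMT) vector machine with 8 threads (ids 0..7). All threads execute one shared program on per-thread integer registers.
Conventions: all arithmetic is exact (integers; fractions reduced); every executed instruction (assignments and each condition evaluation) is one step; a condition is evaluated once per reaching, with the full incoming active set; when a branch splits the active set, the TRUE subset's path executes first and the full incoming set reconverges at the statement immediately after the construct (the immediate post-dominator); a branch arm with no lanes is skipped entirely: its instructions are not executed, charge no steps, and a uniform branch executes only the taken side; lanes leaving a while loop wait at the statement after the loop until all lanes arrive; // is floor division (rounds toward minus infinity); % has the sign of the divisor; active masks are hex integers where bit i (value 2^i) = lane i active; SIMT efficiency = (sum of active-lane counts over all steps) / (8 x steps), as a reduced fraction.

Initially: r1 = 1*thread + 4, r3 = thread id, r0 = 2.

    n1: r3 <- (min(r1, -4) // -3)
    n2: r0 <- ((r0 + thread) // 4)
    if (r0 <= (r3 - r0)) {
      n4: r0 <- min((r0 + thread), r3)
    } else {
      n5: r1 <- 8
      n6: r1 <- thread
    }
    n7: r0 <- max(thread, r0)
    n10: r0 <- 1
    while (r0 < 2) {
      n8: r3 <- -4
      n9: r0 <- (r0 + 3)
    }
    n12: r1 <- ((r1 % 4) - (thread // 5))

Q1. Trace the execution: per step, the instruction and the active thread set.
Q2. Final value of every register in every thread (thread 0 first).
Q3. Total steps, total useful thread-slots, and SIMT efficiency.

step 0: r3 <- (min(r1, -4) // -3)    0xff
step 1: r0 <- ((r0 + thread) // 4)   0xff
step 2: eval (r0 <= (r3 - r0))       0xff
step 3: r0 <- min((r0 + thread), r3) 0x03
step 4: r1 <- 8                      0xfc
step 5: r1 <- thread                 0xfc
step 6: r0 <- max(thread, r0)        0xff
step 7: r0 <- 1                      0xff
step 8: eval (r0 < 2)                0xff
step 9: r3 <- -4                     0xff
step 10: r0 <- (r0 + 3)               0xff
step 11: eval (r0 < 2)                0xff
step 12: r1 <- ((r1 % 4) - (thread // 5)) 0xff

Answer: 13 steps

r1: 0,1,2,3,0,0,1,2
r3: -4,-4,-4,-4,-4,-4,-4,-4
r0: 4,4,4,4,4,4,4,4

steps = 13; useful = 94; efficiency = 94/104 = 47/52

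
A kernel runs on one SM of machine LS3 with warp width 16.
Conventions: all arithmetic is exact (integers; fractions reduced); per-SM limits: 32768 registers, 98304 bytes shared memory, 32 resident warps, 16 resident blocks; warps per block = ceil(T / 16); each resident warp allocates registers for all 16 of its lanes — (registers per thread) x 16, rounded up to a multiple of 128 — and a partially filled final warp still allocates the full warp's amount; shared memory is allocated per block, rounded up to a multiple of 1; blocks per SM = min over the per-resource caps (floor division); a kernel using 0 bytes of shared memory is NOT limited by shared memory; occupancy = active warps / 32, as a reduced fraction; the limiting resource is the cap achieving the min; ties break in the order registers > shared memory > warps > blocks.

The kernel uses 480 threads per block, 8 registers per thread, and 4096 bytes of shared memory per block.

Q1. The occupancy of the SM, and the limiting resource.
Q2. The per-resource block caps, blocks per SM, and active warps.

Answer: occupancy 15/16, limited by warps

registers: 8 blocks
shared memory: 24 blocks
warps: 1 block
blocks: 16 blocks

Answer: 1 block, 30 active warps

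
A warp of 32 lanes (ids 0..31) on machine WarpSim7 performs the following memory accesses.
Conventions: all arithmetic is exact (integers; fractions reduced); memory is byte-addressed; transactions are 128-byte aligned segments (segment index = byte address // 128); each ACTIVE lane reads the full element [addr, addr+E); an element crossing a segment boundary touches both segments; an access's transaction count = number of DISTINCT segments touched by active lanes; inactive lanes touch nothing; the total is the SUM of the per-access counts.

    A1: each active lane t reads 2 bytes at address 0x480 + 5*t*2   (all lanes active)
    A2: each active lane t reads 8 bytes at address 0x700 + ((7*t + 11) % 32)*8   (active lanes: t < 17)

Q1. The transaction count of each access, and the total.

A1: 3 transactions
A2: 2 transactions

Answer: 3,2; total 5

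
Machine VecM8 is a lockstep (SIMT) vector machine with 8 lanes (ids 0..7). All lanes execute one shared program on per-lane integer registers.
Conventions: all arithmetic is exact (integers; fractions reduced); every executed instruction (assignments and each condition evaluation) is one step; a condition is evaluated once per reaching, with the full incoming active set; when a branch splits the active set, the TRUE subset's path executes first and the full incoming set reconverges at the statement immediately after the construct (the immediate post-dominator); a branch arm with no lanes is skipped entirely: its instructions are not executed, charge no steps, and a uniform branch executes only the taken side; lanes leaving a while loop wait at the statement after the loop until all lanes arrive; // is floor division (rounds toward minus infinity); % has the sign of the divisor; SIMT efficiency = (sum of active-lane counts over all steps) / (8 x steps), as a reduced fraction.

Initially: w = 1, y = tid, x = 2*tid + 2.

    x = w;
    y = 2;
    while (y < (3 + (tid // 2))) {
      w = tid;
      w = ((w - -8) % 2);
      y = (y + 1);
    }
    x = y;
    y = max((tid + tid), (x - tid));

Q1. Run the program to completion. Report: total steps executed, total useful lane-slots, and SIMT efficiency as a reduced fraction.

Answer: 21 steps, 120 useful, 5/7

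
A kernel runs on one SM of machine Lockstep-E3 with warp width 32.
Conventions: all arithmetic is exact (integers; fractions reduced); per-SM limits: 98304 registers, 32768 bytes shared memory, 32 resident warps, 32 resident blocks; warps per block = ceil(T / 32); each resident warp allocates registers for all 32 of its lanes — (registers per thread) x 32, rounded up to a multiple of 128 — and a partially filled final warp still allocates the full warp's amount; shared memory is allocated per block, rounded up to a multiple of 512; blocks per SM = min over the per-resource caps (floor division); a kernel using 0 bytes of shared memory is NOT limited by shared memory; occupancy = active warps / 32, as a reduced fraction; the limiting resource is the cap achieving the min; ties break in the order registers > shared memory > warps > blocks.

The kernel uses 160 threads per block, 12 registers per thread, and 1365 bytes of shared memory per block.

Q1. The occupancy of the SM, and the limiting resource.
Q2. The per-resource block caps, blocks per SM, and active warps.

Answer: occupancy 15/16, limited by warps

registers: 51 blocks
shared memory: 21 blocks
warps: 6 blocks
blocks: 32 blocks

Answer: 6 blocks, 30 active warps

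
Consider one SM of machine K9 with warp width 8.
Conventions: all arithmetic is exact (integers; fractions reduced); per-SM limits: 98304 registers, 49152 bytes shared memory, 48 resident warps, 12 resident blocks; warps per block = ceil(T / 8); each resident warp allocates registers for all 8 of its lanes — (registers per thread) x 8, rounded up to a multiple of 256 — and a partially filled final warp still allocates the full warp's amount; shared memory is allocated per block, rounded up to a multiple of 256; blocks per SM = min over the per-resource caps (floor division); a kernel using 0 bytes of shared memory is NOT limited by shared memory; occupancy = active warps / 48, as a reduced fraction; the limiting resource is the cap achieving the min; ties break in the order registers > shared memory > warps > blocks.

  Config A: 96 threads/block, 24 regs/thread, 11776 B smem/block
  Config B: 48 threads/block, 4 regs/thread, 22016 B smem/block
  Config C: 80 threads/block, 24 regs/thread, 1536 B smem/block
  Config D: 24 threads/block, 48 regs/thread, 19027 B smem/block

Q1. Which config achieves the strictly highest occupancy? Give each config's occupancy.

occupancies: A 1, B 1/4, C 5/6, D 1/8

Answer: A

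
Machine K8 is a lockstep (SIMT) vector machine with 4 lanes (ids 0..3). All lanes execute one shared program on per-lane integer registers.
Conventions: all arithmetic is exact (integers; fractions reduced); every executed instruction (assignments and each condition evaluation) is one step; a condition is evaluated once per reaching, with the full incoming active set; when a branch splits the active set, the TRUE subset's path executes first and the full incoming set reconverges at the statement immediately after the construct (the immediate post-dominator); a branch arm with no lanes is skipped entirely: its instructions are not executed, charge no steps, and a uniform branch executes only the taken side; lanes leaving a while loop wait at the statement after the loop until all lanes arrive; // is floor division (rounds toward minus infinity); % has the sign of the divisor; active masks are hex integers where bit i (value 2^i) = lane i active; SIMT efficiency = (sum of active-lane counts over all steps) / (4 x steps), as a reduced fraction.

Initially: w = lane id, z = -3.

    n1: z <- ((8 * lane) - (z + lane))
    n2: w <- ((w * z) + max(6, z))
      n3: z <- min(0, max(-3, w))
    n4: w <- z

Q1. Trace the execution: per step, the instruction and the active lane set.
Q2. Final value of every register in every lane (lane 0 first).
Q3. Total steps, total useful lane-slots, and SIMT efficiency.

step 0: z <- ((8 * lane) - (z + lane)) 0xf
step 1: w <- ((w * z) + max(6, z))   0xf
step 2: z <- min(0, max(-3, w))      0xf
step 3: w <- z                       0xf

Answer: 4 steps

w: 0,0,0,0
z: 0,0,0,0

steps = 4; useful = 16; efficiency = 16/16 = 1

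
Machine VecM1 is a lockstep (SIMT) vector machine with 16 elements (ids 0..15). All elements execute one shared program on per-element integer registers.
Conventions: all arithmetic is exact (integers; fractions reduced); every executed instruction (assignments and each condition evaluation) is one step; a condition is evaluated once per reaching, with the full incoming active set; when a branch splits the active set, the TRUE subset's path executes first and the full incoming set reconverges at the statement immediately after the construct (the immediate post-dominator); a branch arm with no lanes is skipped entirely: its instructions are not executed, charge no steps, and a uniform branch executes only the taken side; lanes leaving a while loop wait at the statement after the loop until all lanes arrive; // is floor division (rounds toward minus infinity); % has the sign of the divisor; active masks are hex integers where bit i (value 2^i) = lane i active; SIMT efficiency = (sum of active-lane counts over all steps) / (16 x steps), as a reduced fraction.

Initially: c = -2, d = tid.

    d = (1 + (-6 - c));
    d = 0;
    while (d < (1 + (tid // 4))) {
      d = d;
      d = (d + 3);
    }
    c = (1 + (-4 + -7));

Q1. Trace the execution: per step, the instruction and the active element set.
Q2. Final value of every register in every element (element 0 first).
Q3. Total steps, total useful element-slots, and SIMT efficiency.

step 0: d <- (1 + (-6 - c))          0xffff
step 1: d <- 0                       0xffff
step 2: eval (d < (1 + (tid // 4)))  0xffff
step 3: d <- d                       0xffff
step 4: d <- (d + 3)                 0xffff
step 5: eval (d < (1 + (tid // 4)))  0xffff
step 6: d <- d                       0xf000
step 7: d <- (d + 3)                 0xf000
step 8: eval (d < (1 + (tid // 4)))  0xf000
step 9: c <- (1 + (-4 + -7))         0xffff

Answer: 10 steps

c: -10,-10,-10,-10,-10,-10,-10,-10,-10,-10,-10,-10,-10,-10,-10,-10
d: 3,3,3,3,3,3,3,3,3,3,3,3,6,6,6,6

steps = 10; useful = 124; efficiency = 124/160 = 31/40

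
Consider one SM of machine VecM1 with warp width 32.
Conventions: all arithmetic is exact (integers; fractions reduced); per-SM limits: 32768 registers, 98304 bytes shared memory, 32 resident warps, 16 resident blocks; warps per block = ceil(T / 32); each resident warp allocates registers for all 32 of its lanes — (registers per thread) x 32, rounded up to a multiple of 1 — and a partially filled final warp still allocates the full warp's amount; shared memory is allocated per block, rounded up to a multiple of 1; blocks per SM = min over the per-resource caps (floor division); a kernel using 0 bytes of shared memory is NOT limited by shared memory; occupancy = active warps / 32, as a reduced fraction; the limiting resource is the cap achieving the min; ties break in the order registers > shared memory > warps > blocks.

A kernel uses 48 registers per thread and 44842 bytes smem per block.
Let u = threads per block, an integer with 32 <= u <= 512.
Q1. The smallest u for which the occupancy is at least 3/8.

Answer: u = 161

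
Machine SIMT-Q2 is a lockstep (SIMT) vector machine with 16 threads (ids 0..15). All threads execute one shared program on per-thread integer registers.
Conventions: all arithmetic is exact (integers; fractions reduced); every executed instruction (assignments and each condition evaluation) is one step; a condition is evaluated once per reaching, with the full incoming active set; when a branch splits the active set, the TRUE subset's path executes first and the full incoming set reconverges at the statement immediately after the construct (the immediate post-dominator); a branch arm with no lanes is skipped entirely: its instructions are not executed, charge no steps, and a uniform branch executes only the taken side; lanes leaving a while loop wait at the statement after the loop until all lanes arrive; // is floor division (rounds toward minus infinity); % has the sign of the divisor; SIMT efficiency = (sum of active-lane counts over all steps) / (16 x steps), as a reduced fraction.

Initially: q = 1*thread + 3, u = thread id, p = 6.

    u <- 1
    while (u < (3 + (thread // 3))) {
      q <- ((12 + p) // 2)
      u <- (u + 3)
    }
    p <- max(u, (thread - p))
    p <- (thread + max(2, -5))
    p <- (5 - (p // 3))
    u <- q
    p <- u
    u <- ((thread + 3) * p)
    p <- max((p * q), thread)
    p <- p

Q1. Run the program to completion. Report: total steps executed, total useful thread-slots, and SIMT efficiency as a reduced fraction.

Answer: 19 steps, 241 useful, 241/304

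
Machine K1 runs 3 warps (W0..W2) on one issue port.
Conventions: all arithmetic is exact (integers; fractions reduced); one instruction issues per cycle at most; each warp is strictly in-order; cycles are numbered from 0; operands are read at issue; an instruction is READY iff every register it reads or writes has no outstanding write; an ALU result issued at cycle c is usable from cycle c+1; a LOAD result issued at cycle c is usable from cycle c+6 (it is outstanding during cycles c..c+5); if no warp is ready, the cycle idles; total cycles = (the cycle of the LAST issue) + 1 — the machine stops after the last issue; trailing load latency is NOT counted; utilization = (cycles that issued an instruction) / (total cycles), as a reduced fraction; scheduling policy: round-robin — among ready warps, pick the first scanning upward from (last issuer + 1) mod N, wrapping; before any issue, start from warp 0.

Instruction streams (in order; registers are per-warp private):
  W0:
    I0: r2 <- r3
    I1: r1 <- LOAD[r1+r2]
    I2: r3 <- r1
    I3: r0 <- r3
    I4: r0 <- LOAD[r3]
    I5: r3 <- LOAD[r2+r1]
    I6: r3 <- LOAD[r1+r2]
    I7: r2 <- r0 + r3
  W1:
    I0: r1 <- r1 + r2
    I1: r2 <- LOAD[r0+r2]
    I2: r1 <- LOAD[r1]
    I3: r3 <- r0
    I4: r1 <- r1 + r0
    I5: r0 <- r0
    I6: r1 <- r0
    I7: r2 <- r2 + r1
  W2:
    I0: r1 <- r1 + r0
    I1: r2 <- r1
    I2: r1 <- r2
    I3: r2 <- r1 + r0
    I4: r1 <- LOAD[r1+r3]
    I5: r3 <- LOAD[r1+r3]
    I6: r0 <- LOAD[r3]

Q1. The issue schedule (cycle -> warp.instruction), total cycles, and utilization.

cycle 0: W0.I0
cycle 1: W1.I0
cycle 2: W2.I0
cycle 3: W0.I1
cycle 4: W1.I1
cycle 5: W2.I1
cycle 6: W1.I2
cycle 7: W2.I2
cycle 8: W1.I3
cycle 9: W2.I3
cycle 10: W0.I2
cycle 11: W2.I4
cycle 12: W0.I3
cycle 13: W1.I4
cycle 14: W0.I4
cycle 15: W1.I5
cycle 16: W0.I5
cycle 17: W1.I6
cycle 18: W2.I5
cycle 19: W1.I7
cycle 20: idle
cycle 21: idle
cycle 22: W0.I6
cycle 23: idle
cycle 24: W2.I6
cycle 25: idle
cycle 26: idle
cycle 27: idle
cycle 28: W0.I7

Answer: 29 cycles, utilization 23/29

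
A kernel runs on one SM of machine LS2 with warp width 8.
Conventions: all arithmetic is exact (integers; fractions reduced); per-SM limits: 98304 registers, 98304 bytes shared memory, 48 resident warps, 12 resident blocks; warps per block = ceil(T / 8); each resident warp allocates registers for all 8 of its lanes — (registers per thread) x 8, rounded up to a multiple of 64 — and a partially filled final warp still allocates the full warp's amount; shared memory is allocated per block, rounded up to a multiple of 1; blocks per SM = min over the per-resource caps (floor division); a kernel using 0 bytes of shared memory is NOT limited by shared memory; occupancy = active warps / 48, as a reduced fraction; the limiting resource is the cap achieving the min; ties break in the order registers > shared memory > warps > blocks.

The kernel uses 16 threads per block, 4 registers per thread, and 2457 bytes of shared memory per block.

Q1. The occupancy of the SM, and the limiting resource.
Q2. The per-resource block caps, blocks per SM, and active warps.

Answer: occupancy 1/2, limited by blocks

registers: 768 blocks
shared memory: 40 blocks
warps: 24 blocks
blocks: 12 blocks

Answer: 12 blocks, 24 active warps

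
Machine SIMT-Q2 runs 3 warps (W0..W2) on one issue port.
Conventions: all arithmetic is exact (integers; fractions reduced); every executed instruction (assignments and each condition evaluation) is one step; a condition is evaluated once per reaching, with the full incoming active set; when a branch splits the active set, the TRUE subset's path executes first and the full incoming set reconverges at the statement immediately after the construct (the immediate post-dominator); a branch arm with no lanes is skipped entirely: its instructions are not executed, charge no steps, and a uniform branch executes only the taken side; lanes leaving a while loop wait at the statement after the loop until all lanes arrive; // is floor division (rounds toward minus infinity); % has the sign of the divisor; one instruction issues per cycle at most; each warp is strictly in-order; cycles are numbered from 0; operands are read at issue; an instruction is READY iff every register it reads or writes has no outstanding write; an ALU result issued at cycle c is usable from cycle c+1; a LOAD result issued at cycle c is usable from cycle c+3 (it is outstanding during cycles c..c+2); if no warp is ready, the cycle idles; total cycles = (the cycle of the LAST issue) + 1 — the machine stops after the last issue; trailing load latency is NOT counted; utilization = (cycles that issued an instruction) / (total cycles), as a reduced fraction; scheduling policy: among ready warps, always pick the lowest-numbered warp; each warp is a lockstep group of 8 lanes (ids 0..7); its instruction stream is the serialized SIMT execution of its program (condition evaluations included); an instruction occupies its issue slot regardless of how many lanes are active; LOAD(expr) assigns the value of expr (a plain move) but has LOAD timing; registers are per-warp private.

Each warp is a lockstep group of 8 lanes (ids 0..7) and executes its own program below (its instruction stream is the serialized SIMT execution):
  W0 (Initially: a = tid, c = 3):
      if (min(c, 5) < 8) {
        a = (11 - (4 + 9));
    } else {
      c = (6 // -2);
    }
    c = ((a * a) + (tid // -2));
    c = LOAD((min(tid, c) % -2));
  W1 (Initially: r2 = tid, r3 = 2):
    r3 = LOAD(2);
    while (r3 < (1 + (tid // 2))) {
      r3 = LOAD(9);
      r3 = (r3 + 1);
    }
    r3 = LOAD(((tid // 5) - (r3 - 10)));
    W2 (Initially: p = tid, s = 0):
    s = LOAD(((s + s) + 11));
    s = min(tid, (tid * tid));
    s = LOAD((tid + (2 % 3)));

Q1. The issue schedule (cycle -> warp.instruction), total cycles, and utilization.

cycle 0: W0.I0
cycle 1: W0.I1
cycle 2: W0.I2
cycle 3: W0.I3
cycle 4: W1.I0
cycle 5: W2.I0
cycle 6: idle
cycle 7: W1.I1
cycle 8: W1.I2
cycle 9: W2.I1
cycle 10: W2.I2
cycle 11: W1.I3
cycle 12: W1.I4
cycle 13: W1.I5

Answer: 14 cycles, utilization 13/14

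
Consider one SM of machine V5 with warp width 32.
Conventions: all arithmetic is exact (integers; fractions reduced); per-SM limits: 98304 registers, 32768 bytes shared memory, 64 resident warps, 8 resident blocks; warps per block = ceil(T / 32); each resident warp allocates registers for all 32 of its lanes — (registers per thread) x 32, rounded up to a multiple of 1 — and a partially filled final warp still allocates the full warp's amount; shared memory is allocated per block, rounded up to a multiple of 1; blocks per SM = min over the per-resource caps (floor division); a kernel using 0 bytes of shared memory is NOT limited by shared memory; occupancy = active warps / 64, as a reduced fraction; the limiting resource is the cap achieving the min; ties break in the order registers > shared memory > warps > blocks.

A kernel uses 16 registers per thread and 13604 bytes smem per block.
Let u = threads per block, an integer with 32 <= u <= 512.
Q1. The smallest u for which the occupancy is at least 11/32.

Answer: u = 321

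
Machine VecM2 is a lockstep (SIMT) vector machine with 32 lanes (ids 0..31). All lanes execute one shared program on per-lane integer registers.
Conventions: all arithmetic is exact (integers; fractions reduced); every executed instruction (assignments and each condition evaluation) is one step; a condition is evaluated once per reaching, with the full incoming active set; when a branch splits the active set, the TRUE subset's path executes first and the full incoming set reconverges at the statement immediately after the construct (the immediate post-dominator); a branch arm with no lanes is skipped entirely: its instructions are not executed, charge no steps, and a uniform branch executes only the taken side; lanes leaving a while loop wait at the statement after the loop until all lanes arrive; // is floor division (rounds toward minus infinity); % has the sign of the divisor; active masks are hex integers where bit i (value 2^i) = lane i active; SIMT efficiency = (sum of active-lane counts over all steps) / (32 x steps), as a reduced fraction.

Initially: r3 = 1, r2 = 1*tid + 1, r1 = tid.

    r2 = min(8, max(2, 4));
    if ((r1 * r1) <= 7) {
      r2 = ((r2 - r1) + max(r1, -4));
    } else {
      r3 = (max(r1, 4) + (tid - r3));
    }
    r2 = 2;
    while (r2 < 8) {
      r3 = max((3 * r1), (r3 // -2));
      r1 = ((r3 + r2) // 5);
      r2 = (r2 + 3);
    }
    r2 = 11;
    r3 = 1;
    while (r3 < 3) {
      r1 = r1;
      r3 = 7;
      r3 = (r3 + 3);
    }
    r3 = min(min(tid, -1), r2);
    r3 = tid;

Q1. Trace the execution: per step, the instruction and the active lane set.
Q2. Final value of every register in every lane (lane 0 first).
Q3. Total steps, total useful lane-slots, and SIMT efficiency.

step 0: r2 <- min(8, max(2, 4))      0xffffffff
step 1: eval ((r1 * r1) <= 7)        0xffffffff
step 2: r2 <- ((r2 - r1) + max(r1, -4)) 0x00000007
step 3: r3 <- (max(r1, 4) + (tid - r3)) 0xfffffff8
step 4: r2 <- 2                      0xffffffff
step 5: eval (r2 < 8)                0xffffffff
step 6: r3 <- max((3 * r1), (r3 // -2)) 0xffffffff
step 7: r1 <- ((r3 + r2) // 5)       0xffffffff
step 8: r2 <- (r2 + 3)               0xffffffff
step 9: eval (r2 < 8)                0xffffffff
step 10: r3 <- max((3 * r1), (r3 // -2)) 0xffffffff
step 11: r1 <- ((r3 + r2) // 5)       0xffffffff
step 12: r2 <- (r2 + 3)               0xffffffff
step 13: eval (r2 < 8)                0xffffffff
step 14: r2 <- 11                     0xffffffff
step 15: r3 <- 1                      0xffffffff
step 16: eval (r3 < 3)                0xffffffff
step 17: r1 <- r1                     0xffffffff
step 18: r3 <- 7                      0xffffffff
step 19: r3 <- (r3 + 3)               0xffffffff
step 20: eval (r3 < 3)                0xffffffff
step 21: r3 <- min(min(tid, -1), r2)  0xffffffff
step 22: r3 <- tid                    0xffffffff

Answer: 23 steps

r3: 0,1,2,3,4,5,6,7,8,9,10,11,12,13,14,15,16,17,18,19,20,21,22,23,24,25,26,27,28,29,30,31
r2: 11,11,11,11,11,11,11,11,11,11,11,11,11,11,11,11,11,11,11,11,11,11,11,11,11,11,11,11,11,11,11,11
r1: 1,1,1,2,2,2,3,3,4,4,4,5,5,5,5,6,7,7,7,7,8,8,8,9,9,10,10,10,11,11,11,12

steps = 23; useful = 704; efficiency = 704/736 = 22/23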